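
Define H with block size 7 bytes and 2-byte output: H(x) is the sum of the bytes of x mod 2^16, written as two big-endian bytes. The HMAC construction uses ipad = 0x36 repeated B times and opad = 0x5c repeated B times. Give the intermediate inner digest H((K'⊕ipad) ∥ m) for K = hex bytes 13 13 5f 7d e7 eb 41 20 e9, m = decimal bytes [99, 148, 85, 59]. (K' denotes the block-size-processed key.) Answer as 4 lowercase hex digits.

Key hex bytes 13 13 5f 7d e7 eb 41 20 e9 is 9 bytes > B = 7, so hash it first: H(key) = 04 1e, then zero-pad to 7 bytes: K' = 04 1e 00 00 00 00 00.
K' ⊕ ipad = 32 28 36 36 36 36 36.
Inner input = 32 28 36 36 36 36 36 ∥ 63 94 55 3b.
Inner hash: sum = 50+40+54+54+54+54+54+99+148+85+59 = 751 → 02 ef.

02ef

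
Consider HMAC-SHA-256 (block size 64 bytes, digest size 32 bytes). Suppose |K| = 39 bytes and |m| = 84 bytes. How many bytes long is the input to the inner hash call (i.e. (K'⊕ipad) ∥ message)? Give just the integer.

148

Key is 39 ≤ 64 bytes, zero-padded: |K'| = 64.
Inner input = (K'⊕ipad) ∥ m → 64 + 84 = 148 bytes.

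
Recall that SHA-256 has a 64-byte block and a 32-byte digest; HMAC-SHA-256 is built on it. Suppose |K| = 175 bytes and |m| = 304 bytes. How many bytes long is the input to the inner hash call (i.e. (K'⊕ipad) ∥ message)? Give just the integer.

Key is 175 > 64 bytes, so it is hashed to 32 bytes then zero-padded to 64: |K'| = 64.
Inner input = (K'⊕ipad) ∥ m → 64 + 304 = 368 bytes.

368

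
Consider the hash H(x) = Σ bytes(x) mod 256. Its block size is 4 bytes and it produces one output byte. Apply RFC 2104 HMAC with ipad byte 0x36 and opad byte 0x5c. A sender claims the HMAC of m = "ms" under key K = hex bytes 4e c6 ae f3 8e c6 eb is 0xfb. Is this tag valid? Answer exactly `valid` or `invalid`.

invalid

Key hex bytes 4e c6 ae f3 8e c6 eb is 7 bytes > B = 4, so hash it first: H(key) = f4, then zero-pad to 4 bytes: K' = f4 00 00 00.
K' ⊕ ipad = c2 36 36 36; K' ⊕ opad = a8 5c 5c 5c.
Inner hash: sum = 194+54+54+54+109+115 = 580; mod 256 = 68 → 44.
Outer hash (recomputed tag): sum = 168+92+92+92+68 = 512; mod 256 = 0 → 00.
Recomputed tag = 00; claimed = fb → mismatch.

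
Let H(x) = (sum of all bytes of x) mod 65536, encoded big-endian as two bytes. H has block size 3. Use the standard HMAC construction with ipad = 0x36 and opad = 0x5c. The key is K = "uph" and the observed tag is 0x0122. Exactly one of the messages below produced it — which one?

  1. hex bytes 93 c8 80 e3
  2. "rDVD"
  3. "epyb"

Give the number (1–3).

3

Key "uph" = 75 70 68 is exactly B = 3 bytes: K' = 75 70 68.
K' ⊕ ipad = 43 46 5e; K' ⊕ opad = 29 2c 34.
m1: inner = H(43 46 5e 93 c8 80 e3) = 03 a5; tag = H(29 2c 34 03 a5) = 0131
m2: inner = H(43 46 5e 72 44 56 44) = 02 37; tag = H(29 2c 34 02 37) = 00c2
m3: inner = H(43 46 5e 65 70 79 62) = 02 97; tag = H(29 2c 34 02 97) = 0122 ← matches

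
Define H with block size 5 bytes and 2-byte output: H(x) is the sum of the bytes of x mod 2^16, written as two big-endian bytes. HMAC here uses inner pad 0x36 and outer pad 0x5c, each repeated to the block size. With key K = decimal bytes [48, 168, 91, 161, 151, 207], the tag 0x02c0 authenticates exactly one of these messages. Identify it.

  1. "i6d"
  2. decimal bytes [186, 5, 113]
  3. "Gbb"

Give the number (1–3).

1

Key decimal bytes [48, 168, 91, 161, 151, 207] = 30 a8 5b a1 97 cf is 6 bytes > B = 5, so hash it first: H(key) = 03 3a, then zero-pad to 5 bytes: K' = 03 3a 00 00 00.
K' ⊕ ipad = 35 0c 36 36 36; K' ⊕ opad = 5f 66 5c 5c 5c.
m1: inner = H(35 0c 36 36 36 69 36 64) = 01 e6; tag = H(5f 66 5c 5c 5c 01 e6) = 02c0 ← matches
m2: inner = H(35 0c 36 36 36 ba 05 71) = 02 13; tag = H(5f 66 5c 5c 5c 02 13) = 01ee
m3: inner = H(35 0c 36 36 36 47 62 62) = 01 ee; tag = H(5f 66 5c 5c 5c 01 ee) = 02c8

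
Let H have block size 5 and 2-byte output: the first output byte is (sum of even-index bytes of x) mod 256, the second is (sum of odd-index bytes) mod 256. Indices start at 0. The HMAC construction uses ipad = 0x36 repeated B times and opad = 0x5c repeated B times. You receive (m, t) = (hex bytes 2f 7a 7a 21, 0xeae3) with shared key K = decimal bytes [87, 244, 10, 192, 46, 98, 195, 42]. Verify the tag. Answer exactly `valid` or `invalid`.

invalid

Key decimal bytes [87, 244, 10, 192, 46, 98, 195, 42] = 57 f4 0a c0 2e 62 c3 2a is 8 bytes > B = 5, so hash it first: H(key) = 52 40, then zero-pad to 5 bytes: K' = 52 40 00 00 00.
K' ⊕ ipad = 64 76 36 36 36; K' ⊕ opad = 0e 1c 5c 5c 5c.
Inner hash: even-index sum = 363 mod 256 = 107; odd-index sum = 341 mod 256 = 85 → 6b 55.
Outer hash (recomputed tag): even-index sum = 283 mod 256 = 27; odd-index sum = 227 mod 256 = 227 → 1b e3.
Recomputed tag = 1be3; claimed = eae3 → mismatch.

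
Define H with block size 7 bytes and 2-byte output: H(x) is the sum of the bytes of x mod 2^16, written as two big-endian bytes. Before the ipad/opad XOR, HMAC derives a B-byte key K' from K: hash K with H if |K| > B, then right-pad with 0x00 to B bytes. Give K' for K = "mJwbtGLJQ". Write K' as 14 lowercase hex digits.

|K| = 9 > B = 7, so first hash the key.
H(K): sum = 109+74+119+98+116+71+76+74+81 = 818 → 03 32.
Zero-pad H(K) = 03 32 to 7 bytes: K' = 03 32 00 00 00 00 00.

03320000000000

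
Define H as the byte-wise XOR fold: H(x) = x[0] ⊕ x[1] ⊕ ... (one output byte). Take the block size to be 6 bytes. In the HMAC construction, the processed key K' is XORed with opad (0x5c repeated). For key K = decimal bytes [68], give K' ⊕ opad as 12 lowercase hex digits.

Key decimal bytes [68] = 44 is 1 byte ≤ B = 6; zero-pad to 6 bytes: K' = 44 00 00 00 00 00.
XOR each byte with 0x5c: 44⊕5c=18, 00⊕5c=5c, 00⊕5c=5c, 00⊕5c=5c, 00⊕5c=5c, 00⊕5c=5c.

185c5c5c5c5c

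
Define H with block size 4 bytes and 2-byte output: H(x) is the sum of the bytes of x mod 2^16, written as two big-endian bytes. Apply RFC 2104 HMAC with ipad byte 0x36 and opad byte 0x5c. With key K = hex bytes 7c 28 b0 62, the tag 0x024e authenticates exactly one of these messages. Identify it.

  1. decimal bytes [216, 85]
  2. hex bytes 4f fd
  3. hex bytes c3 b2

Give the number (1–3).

Key hex bytes 7c 28 b0 62 is exactly B = 4 bytes: K' = 7c 28 b0 62.
K' ⊕ ipad = 4a 1e 86 54; K' ⊕ opad = 20 74 ec 3e.
m1: inner = H(4a 1e 86 54 d8 55) = 02 6f; tag = H(20 74 ec 3e 02 6f) = 022f
m2: inner = H(4a 1e 86 54 4f fd) = 02 8e; tag = H(20 74 ec 3e 02 8e) = 024e ← matches
m3: inner = H(4a 1e 86 54 c3 b2) = 02 b7; tag = H(20 74 ec 3e 02 b7) = 0277

2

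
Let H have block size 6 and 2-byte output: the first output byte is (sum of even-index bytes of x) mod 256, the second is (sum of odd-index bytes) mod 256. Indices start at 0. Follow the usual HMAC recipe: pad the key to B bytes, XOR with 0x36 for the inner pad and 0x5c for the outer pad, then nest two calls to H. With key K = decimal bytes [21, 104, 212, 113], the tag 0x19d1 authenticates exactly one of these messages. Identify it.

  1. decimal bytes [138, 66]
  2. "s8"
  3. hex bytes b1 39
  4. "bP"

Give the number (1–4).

Key decimal bytes [21, 104, 212, 113] = 15 68 d4 71 is 4 bytes ≤ B = 6; zero-pad to 6 bytes: K' = 15 68 d4 71 00 00.
K' ⊕ ipad = 23 5e e2 47 36 36; K' ⊕ opad = 49 34 88 2d 5c 5c.
m1: inner = H(23 5e e2 47 36 36 8a 42) = c5 1d; tag = H(49 34 88 2d 5c 5c c5 1d) = f2da
m2: inner = H(23 5e e2 47 36 36 73 38) = ae 13; tag = H(49 34 88 2d 5c 5c ae 13) = dbd0
m3: inner = H(23 5e e2 47 36 36 b1 39) = ec 14; tag = H(49 34 88 2d 5c 5c ec 14) = 19d1 ← matches
m4: inner = H(23 5e e2 47 36 36 62 50) = 9d 2b; tag = H(49 34 88 2d 5c 5c 9d 2b) = cae8

3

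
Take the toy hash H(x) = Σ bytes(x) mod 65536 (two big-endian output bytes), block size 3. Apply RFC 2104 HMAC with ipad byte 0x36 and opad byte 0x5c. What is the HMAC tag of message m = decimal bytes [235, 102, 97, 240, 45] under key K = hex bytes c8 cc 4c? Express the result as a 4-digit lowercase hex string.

Key hex bytes c8 cc 4c is exactly B = 3 bytes: K' = c8 cc 4c.
K' ⊕ ipad = fe fa 7a.  K' ⊕ opad = 94 90 10.
Inner input = (K'⊕ipad) ∥ m = fe fa 7a ∥ eb 66 61 f0 2d.
Inner hash: sum = 254+250+122+235+102+97+240+45 = 1345 → 05 41.
Outer input = (K'⊕opad) ∥ inner = 94 90 10 ∥ 05 41.
Outer hash (tag): sum = 148+144+16+5+65 = 378 → 01 7a.

017a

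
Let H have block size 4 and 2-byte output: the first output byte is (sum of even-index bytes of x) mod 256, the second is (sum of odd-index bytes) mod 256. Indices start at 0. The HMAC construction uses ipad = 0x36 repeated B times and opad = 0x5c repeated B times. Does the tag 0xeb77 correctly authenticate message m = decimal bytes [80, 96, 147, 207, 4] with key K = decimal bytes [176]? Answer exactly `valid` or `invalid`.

invalid

Key decimal bytes [176] = b0 is 1 byte ≤ B = 4; zero-pad to 4 bytes: K' = b0 00 00 00.
K' ⊕ ipad = 86 36 36 36; K' ⊕ opad = ec 5c 5c 5c.
Inner hash: even-index sum = 419 mod 256 = 163; odd-index sum = 411 mod 256 = 155 → a3 9b.
Outer hash (recomputed tag): even-index sum = 491 mod 256 = 235; odd-index sum = 339 mod 256 = 83 → eb 53.
Recomputed tag = eb53; claimed = eb77 → mismatch.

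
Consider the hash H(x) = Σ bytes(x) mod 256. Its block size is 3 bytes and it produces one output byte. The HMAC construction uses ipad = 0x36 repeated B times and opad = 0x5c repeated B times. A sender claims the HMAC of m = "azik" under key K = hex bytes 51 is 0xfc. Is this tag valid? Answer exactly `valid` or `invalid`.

invalid

Key hex bytes 51 is 1 byte ≤ B = 3; zero-pad to 3 bytes: K' = 51 00 00.
K' ⊕ ipad = 67 36 36; K' ⊕ opad = 0d 5c 5c.
Inner hash: sum = 103+54+54+97+122+105+107 = 642; mod 256 = 130 → 82.
Outer hash (recomputed tag): sum = 13+92+92+130 = 327; mod 256 = 71 → 47.
Recomputed tag = 47; claimed = fc → mismatch.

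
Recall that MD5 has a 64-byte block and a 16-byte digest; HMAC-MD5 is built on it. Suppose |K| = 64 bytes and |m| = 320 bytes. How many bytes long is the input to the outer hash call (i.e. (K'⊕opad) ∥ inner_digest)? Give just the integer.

80

Key is 64 ≤ 64 bytes, zero-padded: |K'| = 64.
Outer input = (K'⊕opad) ∥ H(inner) → 64 + 16 = 80 bytes.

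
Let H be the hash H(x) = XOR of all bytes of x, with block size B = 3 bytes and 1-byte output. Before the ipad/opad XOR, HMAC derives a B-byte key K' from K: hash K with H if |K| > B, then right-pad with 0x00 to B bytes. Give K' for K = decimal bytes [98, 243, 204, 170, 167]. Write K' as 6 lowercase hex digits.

|K| = 5 > B = 3, so first hash the key.
H(K): XOR 62⊕f3⊕cc⊕aa⊕a7 = 50.
Zero-pad H(K) = 50 to 3 bytes: K' = 50 00 00.

500000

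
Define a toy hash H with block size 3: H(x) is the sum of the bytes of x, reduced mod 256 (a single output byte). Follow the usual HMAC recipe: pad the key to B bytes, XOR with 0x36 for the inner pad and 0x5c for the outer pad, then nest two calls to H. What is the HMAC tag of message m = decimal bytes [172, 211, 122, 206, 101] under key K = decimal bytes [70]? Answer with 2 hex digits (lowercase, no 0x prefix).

Key decimal bytes [70] = 46 is 1 byte ≤ B = 3; zero-pad to 3 bytes: K' = 46 00 00.
K' ⊕ ipad = 70 36 36.  K' ⊕ opad = 1a 5c 5c.
Inner input = (K'⊕ipad) ∥ m = 70 36 36 ∥ ac d3 7a ce 65.
Inner hash: sum = 112+54+54+172+211+122+206+101 = 1032; mod 256 = 8 → 08.
Outer input = (K'⊕opad) ∥ inner = 1a 5c 5c ∥ 08.
Outer hash (tag): sum = 26+92+92+8 = 218 → da.

da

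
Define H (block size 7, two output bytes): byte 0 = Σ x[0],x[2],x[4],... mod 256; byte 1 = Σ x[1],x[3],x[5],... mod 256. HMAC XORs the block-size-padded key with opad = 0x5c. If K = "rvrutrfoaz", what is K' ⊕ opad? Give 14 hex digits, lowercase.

431a5c5c5c5c5c

Key "rvrutrfoaz" = 72 76 72 75 74 72 66 6f 61 7a is 10 bytes > B = 7, so hash it first: H(key) = 1f 46, then zero-pad to 7 bytes: K' = 1f 46 00 00 00 00 00.
XOR each byte with 0x5c: 1f⊕5c=43, 46⊕5c=1a, 00⊕5c=5c, 00⊕5c=5c, 00⊕5c=5c, 00⊕5c=5c, 00⊕5c=5c.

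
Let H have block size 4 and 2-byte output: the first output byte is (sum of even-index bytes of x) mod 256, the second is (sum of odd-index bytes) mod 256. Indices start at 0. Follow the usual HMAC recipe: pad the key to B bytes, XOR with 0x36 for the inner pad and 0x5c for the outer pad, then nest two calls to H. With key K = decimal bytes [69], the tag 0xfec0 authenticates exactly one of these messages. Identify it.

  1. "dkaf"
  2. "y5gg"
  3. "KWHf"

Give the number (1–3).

Key decimal bytes [69] = 45 is 1 byte ≤ B = 4; zero-pad to 4 bytes: K' = 45 00 00 00.
K' ⊕ ipad = 73 36 36 36; K' ⊕ opad = 19 5c 5c 5c.
m1: inner = H(73 36 36 36 64 6b 61 66) = 6e 3d; tag = H(19 5c 5c 5c 6e 3d) = e3f5
m2: inner = H(73 36 36 36 79 35 67 67) = 89 08; tag = H(19 5c 5c 5c 89 08) = fec0 ← matches
m3: inner = H(73 36 36 36 4b 57 48 66) = 3c 29; tag = H(19 5c 5c 5c 3c 29) = b1e1

2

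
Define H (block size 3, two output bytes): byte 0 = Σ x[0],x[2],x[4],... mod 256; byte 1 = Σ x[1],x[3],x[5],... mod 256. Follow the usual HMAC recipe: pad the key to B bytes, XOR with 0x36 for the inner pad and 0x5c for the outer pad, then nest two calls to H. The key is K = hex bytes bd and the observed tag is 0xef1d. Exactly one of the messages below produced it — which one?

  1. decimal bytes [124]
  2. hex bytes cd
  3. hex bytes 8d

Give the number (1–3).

Key hex bytes bd is 1 byte ≤ B = 3; zero-pad to 3 bytes: K' = bd 00 00.
K' ⊕ ipad = 8b 36 36; K' ⊕ opad = e1 5c 5c.
m1: inner = H(8b 36 36 7c) = c1 b2; tag = H(e1 5c 5c c1 b2) = ef1d ← matches
m2: inner = H(8b 36 36 cd) = c1 03; tag = H(e1 5c 5c c1 03) = 401d
m3: inner = H(8b 36 36 8d) = c1 c3; tag = H(e1 5c 5c c1 c3) = 001d

1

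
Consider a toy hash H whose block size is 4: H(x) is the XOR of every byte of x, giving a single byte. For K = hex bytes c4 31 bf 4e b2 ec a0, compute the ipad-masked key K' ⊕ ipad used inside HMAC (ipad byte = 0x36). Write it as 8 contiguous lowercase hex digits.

cc363636

Key hex bytes c4 31 bf 4e b2 ec a0 is 7 bytes > B = 4, so hash it first: H(key) = fa, then zero-pad to 4 bytes: K' = fa 00 00 00.
XOR each byte with 0x36: fa⊕36=cc, 00⊕36=36, 00⊕36=36, 00⊕36=36.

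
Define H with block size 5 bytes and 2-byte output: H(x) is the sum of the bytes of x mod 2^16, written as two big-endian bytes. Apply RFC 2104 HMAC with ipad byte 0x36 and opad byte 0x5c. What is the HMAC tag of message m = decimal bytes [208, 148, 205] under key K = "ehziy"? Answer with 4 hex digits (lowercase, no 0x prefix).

01cc

Key "ehziy" = 65 68 7a 69 79 is exactly B = 5 bytes: K' = 65 68 7a 69 79.
K' ⊕ ipad = 53 5e 4c 5f 4f.  K' ⊕ opad = 39 34 26 35 25.
Inner input = (K'⊕ipad) ∥ m = 53 5e 4c 5f 4f ∥ d0 94 cd.
Inner hash: sum = 83+94+76+95+79+208+148+205 = 988 → 03 dc.
Outer input = (K'⊕opad) ∥ inner = 39 34 26 35 25 ∥ 03 dc.
Outer hash (tag): sum = 57+52+38+53+37+3+220 = 460 → 01 cc.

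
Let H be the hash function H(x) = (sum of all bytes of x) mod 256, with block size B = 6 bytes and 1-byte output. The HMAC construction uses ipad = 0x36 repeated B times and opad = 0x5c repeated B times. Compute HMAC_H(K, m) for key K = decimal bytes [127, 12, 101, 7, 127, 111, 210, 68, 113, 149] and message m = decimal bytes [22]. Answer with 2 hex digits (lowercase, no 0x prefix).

84

Key decimal bytes [127, 12, 101, 7, 127, 111, 210, 68, 113, 149] = 7f 0c 65 07 7f 6f d2 44 71 95 is 10 bytes > B = 6, so hash it first: H(key) = 01, then zero-pad to 6 bytes: K' = 01 00 00 00 00 00.
K' ⊕ ipad = 37 36 36 36 36 36.  K' ⊕ opad = 5d 5c 5c 5c 5c 5c.
Inner input = (K'⊕ipad) ∥ m = 37 36 36 36 36 36 ∥ 16.
Inner hash: sum = 55+54+54+54+54+54+22 = 347; mod 256 = 91 → 5b.
Outer input = (K'⊕opad) ∥ inner = 5d 5c 5c 5c 5c 5c ∥ 5b.
Outer hash (tag): sum = 93+92+92+92+92+92+91 = 644; mod 256 = 132 → 84.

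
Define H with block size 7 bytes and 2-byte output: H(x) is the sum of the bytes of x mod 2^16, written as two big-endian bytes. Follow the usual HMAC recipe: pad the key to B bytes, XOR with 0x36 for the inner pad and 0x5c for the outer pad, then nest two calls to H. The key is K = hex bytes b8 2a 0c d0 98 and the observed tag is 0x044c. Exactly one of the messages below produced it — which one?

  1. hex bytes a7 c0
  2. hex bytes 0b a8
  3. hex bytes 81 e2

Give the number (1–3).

2

Key hex bytes b8 2a 0c d0 98 is 5 bytes ≤ B = 7; zero-pad to 7 bytes: K' = b8 2a 0c d0 98 00 00.
K' ⊕ ipad = 8e 1c 3a e6 ae 36 36; K' ⊕ opad = e4 76 50 8c c4 5c 5c.
m1: inner = H(8e 1c 3a e6 ae 36 36 a7 c0) = 04 4b; tag = H(e4 76 50 8c c4 5c 5c 04 4b) = 0401
m2: inner = H(8e 1c 3a e6 ae 36 36 0b a8) = 03 97; tag = H(e4 76 50 8c c4 5c 5c 03 97) = 044c ← matches
m3: inner = H(8e 1c 3a e6 ae 36 36 81 e2) = 04 47; tag = H(e4 76 50 8c c4 5c 5c 04 47) = 03fd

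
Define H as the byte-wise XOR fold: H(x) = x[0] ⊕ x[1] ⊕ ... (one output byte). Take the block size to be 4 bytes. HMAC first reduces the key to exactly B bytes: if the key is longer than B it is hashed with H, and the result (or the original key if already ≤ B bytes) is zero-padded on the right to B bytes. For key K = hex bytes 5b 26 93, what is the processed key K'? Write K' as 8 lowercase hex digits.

5b269300

Key hex bytes 5b 26 93 is 3 bytes ≤ B = 4; zero-pad to 4 bytes: K' = 5b 26 93 00.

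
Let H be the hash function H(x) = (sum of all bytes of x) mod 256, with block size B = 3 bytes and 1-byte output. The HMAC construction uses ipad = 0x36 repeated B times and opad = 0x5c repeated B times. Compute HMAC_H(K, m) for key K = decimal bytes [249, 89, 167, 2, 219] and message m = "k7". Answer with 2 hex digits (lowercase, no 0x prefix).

30

Key decimal bytes [249, 89, 167, 2, 219] = f9 59 a7 02 db is 5 bytes > B = 3, so hash it first: H(key) = d6, then zero-pad to 3 bytes: K' = d6 00 00.
K' ⊕ ipad = e0 36 36.  K' ⊕ opad = 8a 5c 5c.
Inner input = (K'⊕ipad) ∥ m = e0 36 36 ∥ 6b 37.
Inner hash: sum = 224+54+54+107+55 = 494; mod 256 = 238 → ee.
Outer input = (K'⊕opad) ∥ inner = 8a 5c 5c ∥ ee.
Outer hash (tag): sum = 138+92+92+238 = 560; mod 256 = 48 → 30.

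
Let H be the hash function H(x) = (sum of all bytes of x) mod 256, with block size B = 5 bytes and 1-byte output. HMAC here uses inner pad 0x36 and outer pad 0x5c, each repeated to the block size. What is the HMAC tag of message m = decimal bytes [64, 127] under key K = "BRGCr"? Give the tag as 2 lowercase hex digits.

55

Key "BRGCr" = 42 52 47 43 72 is exactly B = 5 bytes: K' = 42 52 47 43 72.
K' ⊕ ipad = 74 64 71 75 44.  K' ⊕ opad = 1e 0e 1b 1f 2e.
Inner input = (K'⊕ipad) ∥ m = 74 64 71 75 44 ∥ 40 7f.
Inner hash: sum = 116+100+113+117+68+64+127 = 705; mod 256 = 193 → c1.
Outer input = (K'⊕opad) ∥ inner = 1e 0e 1b 1f 2e ∥ c1.
Outer hash (tag): sum = 30+14+27+31+46+193 = 341; mod 256 = 85 → 55.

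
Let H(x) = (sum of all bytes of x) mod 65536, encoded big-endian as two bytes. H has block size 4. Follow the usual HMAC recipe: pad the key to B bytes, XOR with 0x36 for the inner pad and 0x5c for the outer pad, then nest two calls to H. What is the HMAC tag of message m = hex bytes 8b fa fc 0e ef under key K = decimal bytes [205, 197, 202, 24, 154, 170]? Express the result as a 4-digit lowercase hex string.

02ac

Key decimal bytes [205, 197, 202, 24, 154, 170] = cd c5 ca 18 9a aa is 6 bytes > B = 4, so hash it first: H(key) = 03 b8, then zero-pad to 4 bytes: K' = 03 b8 00 00.
K' ⊕ ipad = 35 8e 36 36.  K' ⊕ opad = 5f e4 5c 5c.
Inner input = (K'⊕ipad) ∥ m = 35 8e 36 36 ∥ 8b fa fc 0e ef.
Inner hash: sum = 53+142+54+54+139+250+252+14+239 = 1197 → 04 ad.
Outer input = (K'⊕opad) ∥ inner = 5f e4 5c 5c ∥ 04 ad.
Outer hash (tag): sum = 95+228+92+92+4+173 = 684 → 02 ac.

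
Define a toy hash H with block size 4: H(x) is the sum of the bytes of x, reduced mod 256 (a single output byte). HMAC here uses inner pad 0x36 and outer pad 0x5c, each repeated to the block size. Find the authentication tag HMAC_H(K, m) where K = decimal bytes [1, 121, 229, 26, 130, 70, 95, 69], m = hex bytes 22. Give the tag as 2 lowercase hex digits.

64

Key decimal bytes [1, 121, 229, 26, 130, 70, 95, 69] = 01 79 e5 1a 82 46 5f 45 is 8 bytes > B = 4, so hash it first: H(key) = e5, then zero-pad to 4 bytes: K' = e5 00 00 00.
K' ⊕ ipad = d3 36 36 36.  K' ⊕ opad = b9 5c 5c 5c.
Inner input = (K'⊕ipad) ∥ m = d3 36 36 36 ∥ 22.
Inner hash: sum = 211+54+54+54+34 = 407; mod 256 = 151 → 97.
Outer input = (K'⊕opad) ∥ inner = b9 5c 5c 5c ∥ 97.
Outer hash (tag): sum = 185+92+92+92+151 = 612; mod 256 = 100 → 64.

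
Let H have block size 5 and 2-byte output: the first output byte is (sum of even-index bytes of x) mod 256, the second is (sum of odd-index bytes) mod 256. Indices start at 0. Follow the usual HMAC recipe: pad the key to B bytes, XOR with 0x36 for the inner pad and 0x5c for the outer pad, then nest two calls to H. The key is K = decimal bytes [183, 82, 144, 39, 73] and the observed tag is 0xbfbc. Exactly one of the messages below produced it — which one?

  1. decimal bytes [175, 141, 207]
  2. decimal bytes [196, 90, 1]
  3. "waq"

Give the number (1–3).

Key decimal bytes [183, 82, 144, 39, 73] = b7 52 90 27 49 is exactly B = 5 bytes: K' = b7 52 90 27 49.
K' ⊕ ipad = 81 64 a6 11 7f; K' ⊕ opad = eb 0e cc 7b 15.
m1: inner = H(81 64 a6 11 7f af 8d cf) = 33 f3; tag = H(eb 0e cc 7b 15 33 f3) = bfbc ← matches
m2: inner = H(81 64 a6 11 7f c4 5a 01) = 00 3a; tag = H(eb 0e cc 7b 15 00 3a) = 0689
m3: inner = H(81 64 a6 11 7f 77 61 71) = 07 5d; tag = H(eb 0e cc 7b 15 07 5d) = 2990

1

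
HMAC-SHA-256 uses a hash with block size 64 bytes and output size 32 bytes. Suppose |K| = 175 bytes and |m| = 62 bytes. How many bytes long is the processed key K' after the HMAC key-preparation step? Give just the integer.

64

Key is 175 > 64 bytes, so it is hashed to 32 bytes then zero-padded to 64: |K'| = 64.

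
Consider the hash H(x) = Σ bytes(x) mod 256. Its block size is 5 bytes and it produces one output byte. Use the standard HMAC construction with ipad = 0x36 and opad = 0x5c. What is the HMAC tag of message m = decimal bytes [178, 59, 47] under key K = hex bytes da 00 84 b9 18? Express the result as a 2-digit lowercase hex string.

Key hex bytes da 00 84 b9 18 is exactly B = 5 bytes: K' = da 00 84 b9 18.
K' ⊕ ipad = ec 36 b2 8f 2e.  K' ⊕ opad = 86 5c d8 e5 44.
Inner input = (K'⊕ipad) ∥ m = ec 36 b2 8f 2e ∥ b2 3b 2f.
Inner hash: sum = 236+54+178+143+46+178+59+47 = 941; mod 256 = 173 → ad.
Outer input = (K'⊕opad) ∥ inner = 86 5c d8 e5 44 ∥ ad.
Outer hash (tag): sum = 134+92+216+229+68+173 = 912; mod 256 = 144 → 90.

90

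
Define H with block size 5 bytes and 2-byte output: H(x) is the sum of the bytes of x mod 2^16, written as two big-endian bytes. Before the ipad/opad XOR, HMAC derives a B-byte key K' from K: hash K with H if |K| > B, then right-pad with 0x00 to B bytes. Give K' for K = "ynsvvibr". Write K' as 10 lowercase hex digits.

0383000000

|K| = 8 > B = 5, so first hash the key.
H(K): sum = 121+110+115+118+118+105+98+114 = 899 → 03 83.
Zero-pad H(K) = 03 83 to 5 bytes: K' = 03 83 00 00 00.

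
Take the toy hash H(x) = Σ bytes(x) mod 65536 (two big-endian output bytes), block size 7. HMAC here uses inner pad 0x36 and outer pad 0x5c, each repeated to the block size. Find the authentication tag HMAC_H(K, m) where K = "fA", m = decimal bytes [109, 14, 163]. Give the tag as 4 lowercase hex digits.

Key "fA" = 66 41 is 2 bytes ≤ B = 7; zero-pad to 7 bytes: K' = 66 41 00 00 00 00 00.
K' ⊕ ipad = 50 77 36 36 36 36 36.  K' ⊕ opad = 3a 1d 5c 5c 5c 5c 5c.
Inner input = (K'⊕ipad) ∥ m = 50 77 36 36 36 36 36 ∥ 6d 0e a3.
Inner hash: sum = 80+119+54+54+54+54+54+109+14+163 = 755 → 02 f3.
Outer input = (K'⊕opad) ∥ inner = 3a 1d 5c 5c 5c 5c 5c ∥ 02 f3.
Outer hash (tag): sum = 58+29+92+92+92+92+92+2+243 = 792 → 03 18.

0318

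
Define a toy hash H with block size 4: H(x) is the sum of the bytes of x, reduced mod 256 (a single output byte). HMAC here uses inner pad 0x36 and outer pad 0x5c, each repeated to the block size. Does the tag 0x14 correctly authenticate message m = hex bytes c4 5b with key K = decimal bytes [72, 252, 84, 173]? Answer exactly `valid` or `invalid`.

invalid

Key decimal bytes [72, 252, 84, 173] = 48 fc 54 ad is exactly B = 4 bytes: K' = 48 fc 54 ad.
K' ⊕ ipad = 7e ca 62 9b; K' ⊕ opad = 14 a0 08 f1.
Inner hash: sum = 126+202+98+155+196+91 = 868; mod 256 = 100 → 64.
Outer hash (recomputed tag): sum = 20+160+8+241+100 = 529; mod 256 = 17 → 11.
Recomputed tag = 11; claimed = 14 → mismatch.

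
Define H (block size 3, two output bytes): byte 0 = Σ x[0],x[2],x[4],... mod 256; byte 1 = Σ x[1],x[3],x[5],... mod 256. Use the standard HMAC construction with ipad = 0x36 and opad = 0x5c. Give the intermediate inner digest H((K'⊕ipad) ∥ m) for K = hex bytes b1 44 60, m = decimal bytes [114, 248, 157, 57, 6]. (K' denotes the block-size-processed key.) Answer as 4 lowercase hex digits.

0e87

Key hex bytes b1 44 60 is exactly B = 3 bytes: K' = b1 44 60.
K' ⊕ ipad = 87 72 56.
Inner input = 87 72 56 ∥ 72 f8 9d 39 06.
Inner hash: even-index sum = 526 mod 256 = 14; odd-index sum = 391 mod 256 = 135 → 0e 87.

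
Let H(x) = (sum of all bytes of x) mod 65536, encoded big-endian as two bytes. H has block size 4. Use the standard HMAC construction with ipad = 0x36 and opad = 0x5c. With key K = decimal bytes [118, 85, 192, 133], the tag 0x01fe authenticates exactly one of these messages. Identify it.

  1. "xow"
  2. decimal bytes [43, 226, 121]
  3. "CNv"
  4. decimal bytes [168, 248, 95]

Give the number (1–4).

3

Key decimal bytes [118, 85, 192, 133] = 76 55 c0 85 is exactly B = 4 bytes: K' = 76 55 c0 85.
K' ⊕ ipad = 40 63 f6 b3; K' ⊕ opad = 2a 09 9c d9.
m1: inner = H(40 63 f6 b3 78 6f 77) = 03 aa; tag = H(2a 09 9c d9 03 aa) = 0255
m2: inner = H(40 63 f6 b3 2b e2 79) = 03 d2; tag = H(2a 09 9c d9 03 d2) = 027d
m3: inner = H(40 63 f6 b3 43 4e 76) = 03 53; tag = H(2a 09 9c d9 03 53) = 01fe ← matches
m4: inner = H(40 63 f6 b3 a8 f8 5f) = 04 4b; tag = H(2a 09 9c d9 04 4b) = 01f7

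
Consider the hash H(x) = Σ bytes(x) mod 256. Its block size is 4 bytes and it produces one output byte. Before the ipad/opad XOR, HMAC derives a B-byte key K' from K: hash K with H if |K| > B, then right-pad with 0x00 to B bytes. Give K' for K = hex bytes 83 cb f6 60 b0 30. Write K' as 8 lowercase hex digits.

84000000

|K| = 6 > B = 4, so first hash the key.
H(K): sum = 131+203+246+96+176+48 = 900; mod 256 = 132 → 84.
Zero-pad H(K) = 84 to 4 bytes: K' = 84 00 00 00.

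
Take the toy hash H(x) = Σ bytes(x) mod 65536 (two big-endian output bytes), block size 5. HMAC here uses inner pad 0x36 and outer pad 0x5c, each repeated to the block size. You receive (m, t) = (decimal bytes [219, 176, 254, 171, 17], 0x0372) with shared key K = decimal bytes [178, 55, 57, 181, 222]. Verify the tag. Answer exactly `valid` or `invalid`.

Key decimal bytes [178, 55, 57, 181, 222] = b2 37 39 b5 de is exactly B = 5 bytes: K' = b2 37 39 b5 de.
K' ⊕ ipad = 84 01 0f 83 e8; K' ⊕ opad = ee 6b 65 e9 82.
Inner hash: sum = 132+1+15+131+232+219+176+254+171+17 = 1348 → 05 44.
Outer hash (recomputed tag): sum = 238+107+101+233+130+5+68 = 882 → 03 72.
Recomputed tag = 0372; claimed = 0372 → match.

valid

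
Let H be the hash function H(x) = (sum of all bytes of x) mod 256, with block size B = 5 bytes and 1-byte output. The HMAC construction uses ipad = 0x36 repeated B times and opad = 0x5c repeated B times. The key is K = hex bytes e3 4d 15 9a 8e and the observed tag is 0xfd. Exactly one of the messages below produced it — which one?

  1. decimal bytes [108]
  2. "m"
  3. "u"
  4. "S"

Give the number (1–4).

3

Key hex bytes e3 4d 15 9a 8e is exactly B = 5 bytes: K' = e3 4d 15 9a 8e.
K' ⊕ ipad = d5 7b 23 ac b8; K' ⊕ opad = bf 11 49 c6 d2.
m1: inner = H(d5 7b 23 ac b8 6c) = 43; tag = H(bf 11 49 c6 d2 43) = f4
m2: inner = H(d5 7b 23 ac b8 6d) = 44; tag = H(bf 11 49 c6 d2 44) = f5
m3: inner = H(d5 7b 23 ac b8 75) = 4c; tag = H(bf 11 49 c6 d2 4c) = fd ← matches
m4: inner = H(d5 7b 23 ac b8 53) = 2a; tag = H(bf 11 49 c6 d2 2a) = db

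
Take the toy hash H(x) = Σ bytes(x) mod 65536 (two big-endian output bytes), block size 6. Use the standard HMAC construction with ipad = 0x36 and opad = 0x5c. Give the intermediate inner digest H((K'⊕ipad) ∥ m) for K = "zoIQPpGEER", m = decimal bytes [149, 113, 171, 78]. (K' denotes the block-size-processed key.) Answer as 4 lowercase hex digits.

Key "zoIQPpGEER" = 7a 6f 49 51 50 70 47 45 45 52 is 10 bytes > B = 6, so hash it first: H(key) = 03 66, then zero-pad to 6 bytes: K' = 03 66 00 00 00 00.
K' ⊕ ipad = 35 50 36 36 36 36.
Inner input = 35 50 36 36 36 36 ∥ 95 71 ab 4e.
Inner hash: sum = 53+80+54+54+54+54+149+113+171+78 = 860 → 03 5c.

035c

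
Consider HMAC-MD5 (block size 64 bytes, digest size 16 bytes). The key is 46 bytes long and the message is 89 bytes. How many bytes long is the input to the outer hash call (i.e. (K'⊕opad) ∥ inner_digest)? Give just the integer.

Key is 46 ≤ 64 bytes, zero-padded: |K'| = 64.
Outer input = (K'⊕opad) ∥ H(inner) → 64 + 16 = 80 bytes.

80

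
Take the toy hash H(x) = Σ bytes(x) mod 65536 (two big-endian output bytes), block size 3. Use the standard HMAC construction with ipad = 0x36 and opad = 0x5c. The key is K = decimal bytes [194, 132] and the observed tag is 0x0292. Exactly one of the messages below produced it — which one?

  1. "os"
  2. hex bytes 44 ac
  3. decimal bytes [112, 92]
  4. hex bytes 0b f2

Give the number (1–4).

1

Key decimal bytes [194, 132] = c2 84 is 2 bytes ≤ B = 3; zero-pad to 3 bytes: K' = c2 84 00.
K' ⊕ ipad = f4 b2 36; K' ⊕ opad = 9e d8 5c.
m1: inner = H(f4 b2 36 6f 73) = 02 be; tag = H(9e d8 5c 02 be) = 0292 ← matches
m2: inner = H(f4 b2 36 44 ac) = 02 cc; tag = H(9e d8 5c 02 cc) = 02a0
m3: inner = H(f4 b2 36 70 5c) = 02 a8; tag = H(9e d8 5c 02 a8) = 027c
m4: inner = H(f4 b2 36 0b f2) = 02 d9; tag = H(9e d8 5c 02 d9) = 02ad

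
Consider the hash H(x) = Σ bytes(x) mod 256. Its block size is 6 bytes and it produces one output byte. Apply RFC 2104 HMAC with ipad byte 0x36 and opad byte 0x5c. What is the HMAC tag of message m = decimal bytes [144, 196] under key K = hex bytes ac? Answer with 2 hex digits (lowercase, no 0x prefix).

b8

Key hex bytes ac is 1 byte ≤ B = 6; zero-pad to 6 bytes: K' = ac 00 00 00 00 00.
K' ⊕ ipad = 9a 36 36 36 36 36.  K' ⊕ opad = f0 5c 5c 5c 5c 5c.
Inner input = (K'⊕ipad) ∥ m = 9a 36 36 36 36 36 ∥ 90 c4.
Inner hash: sum = 154+54+54+54+54+54+144+196 = 764; mod 256 = 252 → fc.
Outer input = (K'⊕opad) ∥ inner = f0 5c 5c 5c 5c 5c ∥ fc.
Outer hash (tag): sum = 240+92+92+92+92+92+252 = 952; mod 256 = 184 → b8.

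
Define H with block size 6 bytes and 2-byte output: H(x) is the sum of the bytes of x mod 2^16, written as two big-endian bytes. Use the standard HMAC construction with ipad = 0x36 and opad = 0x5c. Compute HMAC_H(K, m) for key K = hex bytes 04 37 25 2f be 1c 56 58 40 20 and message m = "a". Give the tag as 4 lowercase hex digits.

02a8

Key hex bytes 04 37 25 2f be 1c 56 58 40 20 is 10 bytes > B = 6, so hash it first: H(key) = 02 77, then zero-pad to 6 bytes: K' = 02 77 00 00 00 00.
K' ⊕ ipad = 34 41 36 36 36 36.  K' ⊕ opad = 5e 2b 5c 5c 5c 5c.
Inner input = (K'⊕ipad) ∥ m = 34 41 36 36 36 36 ∥ 61.
Inner hash: sum = 52+65+54+54+54+54+97 = 430 → 01 ae.
Outer input = (K'⊕opad) ∥ inner = 5e 2b 5c 5c 5c 5c ∥ 01 ae.
Outer hash (tag): sum = 94+43+92+92+92+92+1+174 = 680 → 02 a8.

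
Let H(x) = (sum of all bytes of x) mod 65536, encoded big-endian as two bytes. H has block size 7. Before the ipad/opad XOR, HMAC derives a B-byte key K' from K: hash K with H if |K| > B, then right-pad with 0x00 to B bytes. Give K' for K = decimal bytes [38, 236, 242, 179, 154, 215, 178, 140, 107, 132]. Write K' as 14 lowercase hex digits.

06550000000000

|K| = 10 > B = 7, so first hash the key.
H(K): sum = 38+236+242+179+154+215+178+140+107+132 = 1621 → 06 55.
Zero-pad H(K) = 06 55 to 7 bytes: K' = 06 55 00 00 00 00 00.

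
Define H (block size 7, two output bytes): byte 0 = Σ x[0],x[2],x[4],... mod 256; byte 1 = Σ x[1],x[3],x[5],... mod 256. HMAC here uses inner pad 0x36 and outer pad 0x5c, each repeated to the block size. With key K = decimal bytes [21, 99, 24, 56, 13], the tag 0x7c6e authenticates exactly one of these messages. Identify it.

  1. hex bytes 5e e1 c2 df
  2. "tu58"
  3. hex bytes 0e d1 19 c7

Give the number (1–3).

2

Key decimal bytes [21, 99, 24, 56, 13] = 15 63 18 38 0d is 5 bytes ≤ B = 7; zero-pad to 7 bytes: K' = 15 63 18 38 0d 00 00.
K' ⊕ ipad = 23 55 2e 0e 3b 36 36; K' ⊕ opad = 49 3f 44 64 51 5c 5c.
m1: inner = H(23 55 2e 0e 3b 36 36 5e e1 c2 df) = 82 b9; tag = H(49 3f 44 64 51 5c 5c 82 b9) = f381
m2: inner = H(23 55 2e 0e 3b 36 36 74 75 35 38) = 6f 42; tag = H(49 3f 44 64 51 5c 5c 6f 42) = 7c6e ← matches
m3: inner = H(23 55 2e 0e 3b 36 36 0e d1 19 c7) = 5a c0; tag = H(49 3f 44 64 51 5c 5c 5a c0) = fa59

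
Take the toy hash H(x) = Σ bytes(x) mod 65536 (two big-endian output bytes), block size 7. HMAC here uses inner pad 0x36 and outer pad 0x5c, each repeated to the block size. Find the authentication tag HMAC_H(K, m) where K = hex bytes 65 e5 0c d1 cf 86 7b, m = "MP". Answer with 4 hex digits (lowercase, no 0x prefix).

0441

Key hex bytes 65 e5 0c d1 cf 86 7b is exactly B = 7 bytes: K' = 65 e5 0c d1 cf 86 7b.
K' ⊕ ipad = 53 d3 3a e7 f9 b0 4d.  K' ⊕ opad = 39 b9 50 8d 93 da 27.
Inner input = (K'⊕ipad) ∥ m = 53 d3 3a e7 f9 b0 4d ∥ 4d 50.
Inner hash: sum = 83+211+58+231+249+176+77+77+80 = 1242 → 04 da.
Outer input = (K'⊕opad) ∥ inner = 39 b9 50 8d 93 da 27 ∥ 04 da.
Outer hash (tag): sum = 57+185+80+141+147+218+39+4+218 = 1089 → 04 41.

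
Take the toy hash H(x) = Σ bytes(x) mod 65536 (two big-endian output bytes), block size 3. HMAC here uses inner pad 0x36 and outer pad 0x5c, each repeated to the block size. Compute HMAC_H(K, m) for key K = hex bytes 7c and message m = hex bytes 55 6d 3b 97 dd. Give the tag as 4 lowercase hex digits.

0102

Key hex bytes 7c is 1 byte ≤ B = 3; zero-pad to 3 bytes: K' = 7c 00 00.
K' ⊕ ipad = 4a 36 36.  K' ⊕ opad = 20 5c 5c.
Inner input = (K'⊕ipad) ∥ m = 4a 36 36 ∥ 55 6d 3b 97 dd.
Inner hash: sum = 74+54+54+85+109+59+151+221 = 807 → 03 27.
Outer input = (K'⊕opad) ∥ inner = 20 5c 5c ∥ 03 27.
Outer hash (tag): sum = 32+92+92+3+39 = 258 → 01 02.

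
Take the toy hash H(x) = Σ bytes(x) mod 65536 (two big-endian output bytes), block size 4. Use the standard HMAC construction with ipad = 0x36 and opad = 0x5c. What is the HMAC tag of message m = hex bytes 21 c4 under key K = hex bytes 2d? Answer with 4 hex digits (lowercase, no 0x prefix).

0228

Key hex bytes 2d is 1 byte ≤ B = 4; zero-pad to 4 bytes: K' = 2d 00 00 00.
K' ⊕ ipad = 1b 36 36 36.  K' ⊕ opad = 71 5c 5c 5c.
Inner input = (K'⊕ipad) ∥ m = 1b 36 36 36 ∥ 21 c4.
Inner hash: sum = 27+54+54+54+33+196 = 418 → 01 a2.
Outer input = (K'⊕opad) ∥ inner = 71 5c 5c 5c ∥ 01 a2.
Outer hash (tag): sum = 113+92+92+92+1+162 = 552 → 02 28.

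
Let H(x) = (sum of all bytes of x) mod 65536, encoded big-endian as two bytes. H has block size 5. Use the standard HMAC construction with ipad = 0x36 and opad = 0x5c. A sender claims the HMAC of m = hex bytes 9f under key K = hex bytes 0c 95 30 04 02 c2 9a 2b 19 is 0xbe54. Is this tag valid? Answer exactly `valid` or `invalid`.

invalid

Key hex bytes 0c 95 30 04 02 c2 9a 2b 19 is 9 bytes > B = 5, so hash it first: H(key) = 02 77, then zero-pad to 5 bytes: K' = 02 77 00 00 00.
K' ⊕ ipad = 34 41 36 36 36; K' ⊕ opad = 5e 2b 5c 5c 5c.
Inner hash: sum = 52+65+54+54+54+159 = 438 → 01 b6.
Outer hash (recomputed tag): sum = 94+43+92+92+92+1+182 = 596 → 02 54.
Recomputed tag = 0254; claimed = be54 → mismatch.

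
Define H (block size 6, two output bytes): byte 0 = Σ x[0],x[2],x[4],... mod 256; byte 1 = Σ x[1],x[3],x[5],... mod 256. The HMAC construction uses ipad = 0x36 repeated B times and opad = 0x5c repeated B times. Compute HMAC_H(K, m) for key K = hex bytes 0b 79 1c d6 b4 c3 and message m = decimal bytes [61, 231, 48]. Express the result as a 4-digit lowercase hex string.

Key hex bytes 0b 79 1c d6 b4 c3 is exactly B = 6 bytes: K' = 0b 79 1c d6 b4 c3.
K' ⊕ ipad = 3d 4f 2a e0 82 f5.  K' ⊕ opad = 57 25 40 8a e8 9f.
Inner input = (K'⊕ipad) ∥ m = 3d 4f 2a e0 82 f5 ∥ 3d e7 30.
Inner hash: even-index sum = 342 mod 256 = 86; odd-index sum = 779 mod 256 = 11 → 56 0b.
Outer input = (K'⊕opad) ∥ inner = 57 25 40 8a e8 9f ∥ 56 0b.
Outer hash (tag): even-index sum = 469 mod 256 = 213; odd-index sum = 345 mod 256 = 89 → d5 59.

d559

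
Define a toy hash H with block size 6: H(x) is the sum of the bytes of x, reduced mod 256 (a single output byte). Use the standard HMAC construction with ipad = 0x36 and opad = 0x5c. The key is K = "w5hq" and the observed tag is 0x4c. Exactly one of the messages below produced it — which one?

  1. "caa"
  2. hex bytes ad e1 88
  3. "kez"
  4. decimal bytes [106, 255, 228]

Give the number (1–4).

Key "w5hq" = 77 35 68 71 is 4 bytes ≤ B = 6; zero-pad to 6 bytes: K' = 77 35 68 71 00 00.
K' ⊕ ipad = 41 03 5e 47 36 36; K' ⊕ opad = 2b 69 34 2d 5c 5c.
m1: inner = H(41 03 5e 47 36 36 63 61 61) = 7a; tag = H(2b 69 34 2d 5c 5c 7a) = 27
m2: inner = H(41 03 5e 47 36 36 ad e1 88) = 6b; tag = H(2b 69 34 2d 5c 5c 6b) = 18
m3: inner = H(41 03 5e 47 36 36 6b 65 7a) = 9f; tag = H(2b 69 34 2d 5c 5c 9f) = 4c ← matches
m4: inner = H(41 03 5e 47 36 36 6a ff e4) = a2; tag = H(2b 69 34 2d 5c 5c a2) = 4f

3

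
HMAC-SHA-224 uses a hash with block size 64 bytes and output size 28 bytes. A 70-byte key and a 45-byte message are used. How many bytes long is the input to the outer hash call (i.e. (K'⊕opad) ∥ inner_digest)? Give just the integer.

Key is 70 > 64 bytes, so it is hashed to 28 bytes then zero-padded to 64: |K'| = 64.
Outer input = (K'⊕opad) ∥ H(inner) → 64 + 28 = 92 bytes.

92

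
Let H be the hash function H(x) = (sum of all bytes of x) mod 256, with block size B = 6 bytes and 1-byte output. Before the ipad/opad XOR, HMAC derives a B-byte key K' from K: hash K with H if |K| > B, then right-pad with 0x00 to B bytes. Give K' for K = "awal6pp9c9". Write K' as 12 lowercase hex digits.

900000000000

|K| = 10 > B = 6, so first hash the key.
H(K): sum = 97+119+97+108+54+112+112+57+99+57 = 912; mod 256 = 144 → 90.
Zero-pad H(K) = 90 to 6 bytes: K' = 90 00 00 00 00 00.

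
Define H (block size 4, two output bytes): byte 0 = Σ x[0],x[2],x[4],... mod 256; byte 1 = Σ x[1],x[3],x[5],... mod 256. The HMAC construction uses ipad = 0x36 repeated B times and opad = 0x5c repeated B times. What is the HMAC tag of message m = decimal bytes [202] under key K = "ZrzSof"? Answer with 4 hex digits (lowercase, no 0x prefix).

Key "ZrzSof" = 5a 72 7a 53 6f 66 is 6 bytes > B = 4, so hash it first: H(key) = 43 2b, then zero-pad to 4 bytes: K' = 43 2b 00 00.
K' ⊕ ipad = 75 1d 36 36.  K' ⊕ opad = 1f 77 5c 5c.
Inner input = (K'⊕ipad) ∥ m = 75 1d 36 36 ∥ ca.
Inner hash: even-index sum = 373 mod 256 = 117; odd-index sum = 83 mod 256 = 83 → 75 53.
Outer input = (K'⊕opad) ∥ inner = 1f 77 5c 5c ∥ 75 53.
Outer hash (tag): even-index sum = 240 mod 256 = 240; odd-index sum = 294 mod 256 = 38 → f0 26.

f026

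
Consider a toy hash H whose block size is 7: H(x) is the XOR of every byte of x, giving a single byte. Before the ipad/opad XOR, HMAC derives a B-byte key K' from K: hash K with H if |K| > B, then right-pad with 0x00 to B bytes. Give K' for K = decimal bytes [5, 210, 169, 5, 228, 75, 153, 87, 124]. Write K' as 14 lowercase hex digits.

66000000000000

|K| = 9 > B = 7, so first hash the key.
H(K): XOR 05⊕d2⊕a9⊕05⊕e4⊕4b⊕99⊕57⊕7c = 66.
Zero-pad H(K) = 66 to 7 bytes: K' = 66 00 00 00 00 00 00.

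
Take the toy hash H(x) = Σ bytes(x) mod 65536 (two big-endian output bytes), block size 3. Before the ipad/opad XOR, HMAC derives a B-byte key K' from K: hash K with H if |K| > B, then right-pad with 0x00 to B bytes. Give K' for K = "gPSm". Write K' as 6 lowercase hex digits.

|K| = 4 > B = 3, so first hash the key.
H(K): sum = 103+80+83+109 = 375 → 01 77.
Zero-pad H(K) = 01 77 to 3 bytes: K' = 01 77 00.

017700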